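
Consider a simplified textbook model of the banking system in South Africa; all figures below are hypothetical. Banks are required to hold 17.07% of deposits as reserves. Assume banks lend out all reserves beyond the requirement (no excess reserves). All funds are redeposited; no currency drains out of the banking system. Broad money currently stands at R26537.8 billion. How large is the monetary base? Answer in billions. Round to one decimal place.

R4530.0 billion

With no currency drain and no excess reserves, the money multiplier is m = 1/rr = 1/0.1707 ≈ 5.8582308.
The monetary base is MB = M / m = 26537.8 / 5.8582308 ≈ 4530.0025 billion.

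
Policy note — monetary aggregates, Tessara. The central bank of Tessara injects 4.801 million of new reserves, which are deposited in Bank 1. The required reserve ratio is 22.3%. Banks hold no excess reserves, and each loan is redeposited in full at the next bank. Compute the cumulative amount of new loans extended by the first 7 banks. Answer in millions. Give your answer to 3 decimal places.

13.868 million

Bank i lends (1 − rr)^i of the original deposit: Bank 1 lends 4.801·0.7770 ≈ 3.7304, Bank 2 lends 4.801·0.7770² ≈ 2.8985, and so on.
Summing a geometric series: total = 4.801·[0.7770·(1 − 0.7770^7) / (1 − 0.7770)] ≈ 13.8680 million.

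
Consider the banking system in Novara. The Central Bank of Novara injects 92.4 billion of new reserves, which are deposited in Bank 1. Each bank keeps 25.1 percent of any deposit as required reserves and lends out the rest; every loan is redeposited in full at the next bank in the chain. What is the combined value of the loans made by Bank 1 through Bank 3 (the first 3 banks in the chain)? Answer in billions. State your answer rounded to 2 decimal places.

159.87 billion

Bank i lends (1 − rr)^i of the original deposit: Bank 1 lends 92.4·0.7490 = 69.2076, Bank 2 lends 92.4·0.7490² ≈ 51.8365, and so on.
Summing a geometric series: total = 92.4·[0.7490·(1 − 0.7490^3) / (1 − 0.7490)] ≈ 159.8696 billion.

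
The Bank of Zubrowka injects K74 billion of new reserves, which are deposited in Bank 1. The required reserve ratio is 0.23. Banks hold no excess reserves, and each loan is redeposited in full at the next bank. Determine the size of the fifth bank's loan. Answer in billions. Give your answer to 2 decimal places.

K20.03 billion

Each bank lends a fraction (1 − rr) = 0.7700 of the deposit it receives, so Bank 5 receives 74·0.7700^4 and lends 74·0.7700^5 ≈ 20.0302 billion.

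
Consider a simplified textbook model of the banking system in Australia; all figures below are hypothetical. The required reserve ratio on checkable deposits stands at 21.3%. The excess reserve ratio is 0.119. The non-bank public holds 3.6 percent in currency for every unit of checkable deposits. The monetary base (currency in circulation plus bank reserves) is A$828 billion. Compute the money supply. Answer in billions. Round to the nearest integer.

The money multiplier is m = (1 + c) / (rr + e + c) = (1 + 0.036) / (0.213 + 0.119 + 0.036) ≈ 2.8152.
So M = m × MB = 2.8152 × 828 = 2330.9856 billion.

A$2331 billion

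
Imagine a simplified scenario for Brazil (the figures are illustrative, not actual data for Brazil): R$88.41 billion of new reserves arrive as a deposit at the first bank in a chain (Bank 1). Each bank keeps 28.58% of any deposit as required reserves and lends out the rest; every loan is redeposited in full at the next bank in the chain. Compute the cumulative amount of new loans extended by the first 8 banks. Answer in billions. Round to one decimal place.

Bank i lends (1 − rr)^i of the original deposit: Bank 1 lends 88.41·0.7142 ≈ 63.1424, Bank 2 lends 88.41·0.7142² ≈ 45.0963, and so on.
Summing a geometric series: total = 88.41·[0.7142·(1 − 0.7142^8) / (1 − 0.7142)] ≈ 205.9761 billion.

R$206.0 billion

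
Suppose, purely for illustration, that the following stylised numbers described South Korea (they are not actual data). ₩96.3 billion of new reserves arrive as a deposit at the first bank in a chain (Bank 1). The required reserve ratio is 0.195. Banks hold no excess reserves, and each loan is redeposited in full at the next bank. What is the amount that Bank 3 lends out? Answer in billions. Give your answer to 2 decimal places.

Each bank lends a fraction (1 − rr) = 0.8050 of the deposit it receives, so Bank 3 receives 96.3·0.8050^2 and lends 96.3·0.8050^3 ≈ 50.2359 billion.

₩50.24 billion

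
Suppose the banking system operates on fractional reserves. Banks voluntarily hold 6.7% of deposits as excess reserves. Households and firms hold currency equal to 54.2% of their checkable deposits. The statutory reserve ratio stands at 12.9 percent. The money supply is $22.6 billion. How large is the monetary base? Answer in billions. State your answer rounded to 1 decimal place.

$10.8 billion

The money multiplier is m = (1 + c) / (rr + e + c) = (1 + 0.542) / (0.129 + 0.067 + 0.542) ≈ 2.0894.
MB = M / m = 22.6 / 2.0894 ≈ 10.8165 billion.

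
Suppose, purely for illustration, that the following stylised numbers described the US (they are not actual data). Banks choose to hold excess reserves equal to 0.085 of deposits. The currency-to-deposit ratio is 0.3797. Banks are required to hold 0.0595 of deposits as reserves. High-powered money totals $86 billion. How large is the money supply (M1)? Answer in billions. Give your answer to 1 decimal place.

The money multiplier is m = (1 + c) / (rr + e + c) = (1 + 0.3797) / (0.0595 + 0.085 + 0.3797) ≈ 2.6320.
So M = m × MB = 2.6320 × 86 = 226.352 billion.

$226.4 billion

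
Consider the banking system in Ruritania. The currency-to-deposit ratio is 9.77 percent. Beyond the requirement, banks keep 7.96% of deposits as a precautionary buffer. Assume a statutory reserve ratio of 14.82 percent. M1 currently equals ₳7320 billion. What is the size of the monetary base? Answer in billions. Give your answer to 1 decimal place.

₳2170.6 billion

The money multiplier is m = (1 + c) / (rr + e + c) = (1 + 0.0977) / (0.1482 + 0.0796 + 0.0977) ≈ 3.372350.
MB = M / m = 7320 / 3.372350 ≈ 2170.5932 billion.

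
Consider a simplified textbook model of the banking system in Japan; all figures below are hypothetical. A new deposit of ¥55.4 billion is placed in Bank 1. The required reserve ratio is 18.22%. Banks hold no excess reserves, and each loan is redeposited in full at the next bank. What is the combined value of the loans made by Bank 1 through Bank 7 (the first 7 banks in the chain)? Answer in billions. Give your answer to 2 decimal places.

Bank i lends (1 − rr)^i of the original deposit: Bank 1 lends 55.4·0.8178 ≈ 45.3061, Bank 2 lends 55.4·0.8178² ≈ 37.0513, and so on.
Summing a geometric series: total = 55.4·[0.8178·(1 − 0.8178^7) / (1 − 0.8178)] ≈ 187.8286 billion.

¥187.83 billion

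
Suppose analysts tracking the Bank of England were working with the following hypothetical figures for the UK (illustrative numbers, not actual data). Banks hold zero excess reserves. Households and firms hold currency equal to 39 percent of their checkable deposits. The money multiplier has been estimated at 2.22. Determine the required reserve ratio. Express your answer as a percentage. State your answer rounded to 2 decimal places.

23.61%

Using m = 2.22. Since m = (1 + c)/(c + rr + e), the denominator satisfies c + rr + e = (1 + c)/m = (1 + 0.39) / 2.22 ≈ 0.626126.
With c = 0.39 and e = 0, the required reserve ratio is 0.626126 − 0.39 − 0 = 0.236126.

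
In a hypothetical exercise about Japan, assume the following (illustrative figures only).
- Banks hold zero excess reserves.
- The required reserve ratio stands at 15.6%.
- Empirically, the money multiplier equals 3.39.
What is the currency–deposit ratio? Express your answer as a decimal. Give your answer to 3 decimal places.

Using m = 3.39. From m = (1 + c)/(c + rr + e), rearranging gives 1 + c = m·(c + rr + e), so c·(1 − m) = m·(rr + e) − 1.
Hence c = [m·(rr + e) − 1]/(1 − m) = [3.39 × (0.156 + 0) − 1] / (1 − 3.39) ≈ 0.197138.

0.197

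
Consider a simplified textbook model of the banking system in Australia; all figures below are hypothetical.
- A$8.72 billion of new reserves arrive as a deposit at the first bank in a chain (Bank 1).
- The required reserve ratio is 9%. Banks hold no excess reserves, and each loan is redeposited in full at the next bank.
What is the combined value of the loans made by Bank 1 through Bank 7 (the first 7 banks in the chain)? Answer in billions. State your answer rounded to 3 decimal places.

Bank i lends (1 − rr)^i of the original deposit: Bank 1 lends 8.72·0.9100 = 7.9352, Bank 2 lends 8.72·0.9100² ≈ 7.2210, and so on.
Summing a geometric series: total = 8.72·[0.9100·(1 − 0.9100^7) / (1 − 0.9100)] ≈ 42.6066 billion.

A$42.607 billion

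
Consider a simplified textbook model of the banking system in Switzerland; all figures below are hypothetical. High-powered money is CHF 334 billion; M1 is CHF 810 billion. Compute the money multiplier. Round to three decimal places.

2.425

The money multiplier is m = M / MB = 810 / 334 ≈ 2.42515.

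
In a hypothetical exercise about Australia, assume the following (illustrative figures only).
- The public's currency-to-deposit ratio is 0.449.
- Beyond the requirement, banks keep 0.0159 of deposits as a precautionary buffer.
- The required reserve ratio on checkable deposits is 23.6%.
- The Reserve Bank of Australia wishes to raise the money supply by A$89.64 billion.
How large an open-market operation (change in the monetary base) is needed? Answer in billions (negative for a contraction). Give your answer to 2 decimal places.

The money multiplier is m = (1 + c) / (rr + e + c) = (1 + 0.449) / (0.236 + 0.0159 + 0.449) ≈ 2.06734.
ΔMB = ΔM / m = (+89.64) / 2.06734 ≈ 43.3601 billion.

A$43.36 billion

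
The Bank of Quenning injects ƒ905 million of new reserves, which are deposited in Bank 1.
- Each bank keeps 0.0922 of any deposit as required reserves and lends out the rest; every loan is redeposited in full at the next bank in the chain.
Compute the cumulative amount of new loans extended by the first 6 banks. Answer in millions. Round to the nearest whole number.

ƒ3924 million

Bank i lends (1 − rr)^i of the original deposit: Bank 1 lends 905·0.9078 = 821.5590, Bank 2 lends 905·0.9078² ≈ 745.8113, and so on.
Summing a geometric series: total = 905·[0.9078·(1 − 0.9078^6) / (1 − 0.9078)] ≈ 3923.5087 million.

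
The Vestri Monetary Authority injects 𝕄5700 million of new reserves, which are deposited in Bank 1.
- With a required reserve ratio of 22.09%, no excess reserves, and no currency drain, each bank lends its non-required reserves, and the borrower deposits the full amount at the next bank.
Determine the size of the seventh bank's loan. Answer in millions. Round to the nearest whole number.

𝕄993 million

Each bank lends a fraction (1 − rr) = 0.7791 of the deposit it receives, so Bank 7 receives 5700·0.7791^6 and lends 5700·0.7791^7 ≈ 993.1784 million.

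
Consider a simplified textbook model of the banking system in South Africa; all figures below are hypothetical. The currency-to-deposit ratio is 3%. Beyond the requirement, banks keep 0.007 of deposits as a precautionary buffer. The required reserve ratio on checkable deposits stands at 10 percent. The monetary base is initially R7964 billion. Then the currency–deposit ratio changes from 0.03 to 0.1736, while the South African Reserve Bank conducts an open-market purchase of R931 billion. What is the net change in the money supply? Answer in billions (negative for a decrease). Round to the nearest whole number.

-22672 billion

Before: m₁ = (1 + 0.03) / (0.1 + 0.007 + 0.03) ≈ 7.51825, MB₁ = 7964, so M₁ = 7.51825 × 7964 = 59875.343 billion.
After: m₂ = (1 + 0.1736) / (0.1 + 0.007 + 0.1736) ≈ 4.18247, MB₂ = 7964 + 931 = 8895, so M₂ = 4.18247 × 8895 ≈ 37203.0707 billion.
ΔM = M₂ − M₁ = 37203.0707 − 59875.343 = -22672.2723 billion.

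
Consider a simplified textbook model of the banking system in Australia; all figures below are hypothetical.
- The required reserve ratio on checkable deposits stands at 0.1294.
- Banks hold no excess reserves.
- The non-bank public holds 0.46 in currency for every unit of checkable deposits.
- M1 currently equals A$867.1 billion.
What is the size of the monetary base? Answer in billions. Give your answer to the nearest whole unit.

A$350 billion

The money multiplier is m = (1 + c) / (rr + c) = (1 + 0.46) / (0.1294 + 0.46) ≈ 2.4771.
MB = M / m = 867.1 / 2.4771 ≈ 350.0464 billion.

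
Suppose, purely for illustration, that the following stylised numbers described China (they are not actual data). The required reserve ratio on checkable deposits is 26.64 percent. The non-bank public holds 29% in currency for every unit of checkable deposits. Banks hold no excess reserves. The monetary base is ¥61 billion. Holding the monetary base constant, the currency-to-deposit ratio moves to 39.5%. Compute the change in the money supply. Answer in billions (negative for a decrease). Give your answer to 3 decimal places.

-12.768 billion

Initially m₁ = (1 + 0.29) / (0.2664 + 0.29) ≈ 2.318476, so M₁ = 2.318476 × 61 ≈ 141.427 billion.
After the change m₂ = (1 + 0.395) / (0.2664 + 0.395) ≈ 2.109162, so M₂ = 2.109162 × 61 ≈ 128.6589 billion.
ΔM = M₂ − M₁ = 128.6589 − 141.427 = -12.7681 billion.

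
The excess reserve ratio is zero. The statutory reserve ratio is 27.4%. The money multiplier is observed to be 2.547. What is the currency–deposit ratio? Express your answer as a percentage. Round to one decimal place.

19.5%

Using m = 2.547. From m = (1 + c)/(c + rr + e), rearranging gives 1 + c = m·(c + rr + e), so c·(1 − m) = m·(rr + e) − 1.
Hence c = [m·(rr + e) − 1]/(1 − m) = [2.547 × (0.274 + 0) − 1] / (1 − 2.547) ≈ 0.195295.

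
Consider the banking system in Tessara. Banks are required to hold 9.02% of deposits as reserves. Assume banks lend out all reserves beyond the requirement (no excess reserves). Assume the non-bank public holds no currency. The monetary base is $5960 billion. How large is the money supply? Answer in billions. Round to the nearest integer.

With no currency drain or excess reserves, the money multiplier is m = 1/rr = 1/0.0902 ≈ 11.08647.
Money supply M = m × MB = 11.08647 × 5960 = 66075.3612 billion.

$66075 billion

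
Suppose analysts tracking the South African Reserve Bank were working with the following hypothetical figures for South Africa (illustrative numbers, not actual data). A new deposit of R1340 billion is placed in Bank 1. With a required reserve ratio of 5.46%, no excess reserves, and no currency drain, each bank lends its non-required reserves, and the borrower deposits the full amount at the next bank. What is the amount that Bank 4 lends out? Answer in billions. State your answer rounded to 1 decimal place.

R1070.5 billion

Each bank lends a fraction (1 − rr) = 0.9454 of the deposit it receives, so Bank 4 receives 1340·0.9454^3 and lends 1340·0.9454^4 ≈ 1070.4520 billion.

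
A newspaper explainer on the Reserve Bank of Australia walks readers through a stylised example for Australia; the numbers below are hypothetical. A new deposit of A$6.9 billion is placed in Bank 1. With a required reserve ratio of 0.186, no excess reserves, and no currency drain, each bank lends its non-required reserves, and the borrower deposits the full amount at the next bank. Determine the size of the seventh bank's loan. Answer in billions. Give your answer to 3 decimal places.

A$1.634 billion

Each bank lends a fraction (1 − rr) = 0.8140 of the deposit it receives, so Bank 7 receives 6.9·0.8140^6 and lends 6.9·0.8140^7 ≈ 1.6339 billion.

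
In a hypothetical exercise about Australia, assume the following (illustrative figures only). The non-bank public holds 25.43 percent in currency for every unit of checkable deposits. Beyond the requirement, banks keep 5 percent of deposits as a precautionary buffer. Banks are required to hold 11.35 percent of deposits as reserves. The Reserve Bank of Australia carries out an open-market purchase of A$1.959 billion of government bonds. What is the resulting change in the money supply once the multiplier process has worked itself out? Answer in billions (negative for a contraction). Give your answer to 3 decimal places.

A$5.881 billion

The money multiplier is m = (1 + c) / (rr + e + c) = (1 + 0.2543) / (0.1135 + 0.05 + 0.2543) ≈ 3.00215.
The purchase adds 1.959 billion of base, so ΔM = m × ΔMB = 3.00215 × (+1.959) ≈ 5.8812 billion.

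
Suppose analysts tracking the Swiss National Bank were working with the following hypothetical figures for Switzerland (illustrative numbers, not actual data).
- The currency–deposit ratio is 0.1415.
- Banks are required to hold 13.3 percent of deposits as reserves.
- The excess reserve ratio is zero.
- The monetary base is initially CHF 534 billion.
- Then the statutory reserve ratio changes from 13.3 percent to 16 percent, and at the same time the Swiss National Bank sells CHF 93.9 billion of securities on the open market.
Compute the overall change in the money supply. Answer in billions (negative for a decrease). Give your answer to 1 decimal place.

Before: m₁ = (1 + 0.1415) / (0.133 + 0.1415) ≈ 4.15847, MB₁ = 534, so M₁ = 4.15847 × 534 ≈ 2220.623 billion.
After: m₂ = (1 + 0.1415) / (0.16 + 0.1415) ≈ 3.78607, MB₂ = 534 − 93.9 = 440.1, so M₂ = 3.78607 × 440.1 ≈ 1666.2494 billion.
ΔM = M₂ − M₁ = 1666.2494 − 2220.623 = -554.3736 billion.

-554.4 billion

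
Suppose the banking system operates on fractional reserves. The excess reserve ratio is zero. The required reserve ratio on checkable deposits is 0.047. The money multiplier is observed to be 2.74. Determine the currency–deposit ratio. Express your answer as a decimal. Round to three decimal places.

Using m = 2.74. From m = (1 + c)/(c + rr + e), rearranging gives 1 + c = m·(c + rr + e), so c·(1 − m) = m·(rr + e) − 1.
Hence c = [m·(rr + e) − 1]/(1 − m) = [2.74 × (0.047 + 0) − 1] / (1 − 2.74) ≈ 0.500701.

0.501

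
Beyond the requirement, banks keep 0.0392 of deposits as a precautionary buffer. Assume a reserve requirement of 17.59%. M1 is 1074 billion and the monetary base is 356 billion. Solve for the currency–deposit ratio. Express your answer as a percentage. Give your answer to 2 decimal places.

Using m = M/MB = 1074/356 ≈ 3.016854. From m = (1 + c)/(c + rr + e), rearranging gives 1 + c = m·(c + rr + e), so c·(1 − m) = m·(rr + e) − 1.
Hence c = [m·(rr + e) − 1]/(1 − m) = [3.016854 × (0.1759 + 0.0392) − 1] / (1 − 3.016854) ≈ 0.174070.

17.41%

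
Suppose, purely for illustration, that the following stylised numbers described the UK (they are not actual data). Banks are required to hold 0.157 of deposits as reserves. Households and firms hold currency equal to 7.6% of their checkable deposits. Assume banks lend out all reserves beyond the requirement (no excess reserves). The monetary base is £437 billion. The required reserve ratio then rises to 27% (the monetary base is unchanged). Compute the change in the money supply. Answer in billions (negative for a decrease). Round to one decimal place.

-659.1 billion

Initially m₁ = (1 + 0.076) / (0.157 + 0.076) ≈ 4.61803, so M₁ = 4.61803 × 437 ≈ 2018.0791 billion.
After the change m₂ = (1 + 0.076) / (0.27 + 0.076) ≈ 3.10983, so M₂ = 3.10983 × 437 ≈ 1358.9957 billion.
ΔM = M₂ − M₁ = 1358.9957 − 2018.0791 = -659.0834 billion.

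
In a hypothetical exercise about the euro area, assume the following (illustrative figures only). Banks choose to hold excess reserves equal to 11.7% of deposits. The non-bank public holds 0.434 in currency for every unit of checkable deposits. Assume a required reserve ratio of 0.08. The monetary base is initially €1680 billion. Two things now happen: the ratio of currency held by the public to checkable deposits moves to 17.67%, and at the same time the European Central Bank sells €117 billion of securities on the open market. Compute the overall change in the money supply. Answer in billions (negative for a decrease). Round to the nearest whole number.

Before: m₁ = (1 + 0.434) / (0.08 + 0.117 + 0.434) ≈ 2.27258, MB₁ = 1680, so M₁ = 2.27258 × 1680 = 3817.9344 billion.
After: m₂ = (1 + 0.1767) / (0.08 + 0.117 + 0.1767) ≈ 3.14878, MB₂ = 1680 − 117 = 1563, so M₂ = 3.14878 × 1563 ≈ 4921.5431 billion.
ΔM = M₂ − M₁ = 4921.5431 − 3817.9344 = 1103.6087 billion.

€1104 billion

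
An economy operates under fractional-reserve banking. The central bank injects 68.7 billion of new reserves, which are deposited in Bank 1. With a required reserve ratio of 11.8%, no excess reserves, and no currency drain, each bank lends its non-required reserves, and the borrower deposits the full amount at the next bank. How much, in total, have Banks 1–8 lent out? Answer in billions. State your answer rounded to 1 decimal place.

325.4 billion

Bank i lends (1 − rr)^i of the original deposit: Bank 1 lends 68.7·0.8820 = 60.5934, Bank 2 lends 68.7·0.8820² ≈ 53.4434, and so on.
Summing a geometric series: total = 68.7·[0.8820·(1 − 0.8820^8) / (1 − 0.8820)] ≈ 325.4453 billion.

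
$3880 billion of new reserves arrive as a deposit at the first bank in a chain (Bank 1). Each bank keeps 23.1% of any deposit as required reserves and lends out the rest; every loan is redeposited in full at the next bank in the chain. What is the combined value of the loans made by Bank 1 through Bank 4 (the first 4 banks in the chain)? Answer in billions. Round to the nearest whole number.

Bank i lends (1 − rr)^i of the original deposit: Bank 1 lends 3880·0.7690 = 2983.7200, Bank 2 lends 3880·0.7690² ≈ 2294.4807, and so on.
Summing a geometric series: total = 3880·[0.7690·(1 − 0.7690^4) / (1 − 0.7690)] ≈ 8399.5227 billion.

$8400 billion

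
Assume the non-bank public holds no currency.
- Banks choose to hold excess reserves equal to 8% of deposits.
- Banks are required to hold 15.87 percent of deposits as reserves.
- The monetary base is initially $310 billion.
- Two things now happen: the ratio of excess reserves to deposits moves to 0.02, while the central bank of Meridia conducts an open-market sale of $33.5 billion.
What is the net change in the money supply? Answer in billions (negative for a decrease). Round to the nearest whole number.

$249 billion

Before: m₁ = 1 / (0.1587 + 0.08) ≈ 4.1894, MB₁ = 310, so M₁ = 4.1894 × 310 = 1298.714 billion.
After: m₂ = 1 / (0.1587 + 0.02) ≈ 5.5960, MB₂ = 310 − 33.5 = 276.5, so M₂ = 5.5960 × 276.5 = 1547.294 billion.
ΔM = M₂ − M₁ = 1547.294 − 1298.714 = 248.58 billion.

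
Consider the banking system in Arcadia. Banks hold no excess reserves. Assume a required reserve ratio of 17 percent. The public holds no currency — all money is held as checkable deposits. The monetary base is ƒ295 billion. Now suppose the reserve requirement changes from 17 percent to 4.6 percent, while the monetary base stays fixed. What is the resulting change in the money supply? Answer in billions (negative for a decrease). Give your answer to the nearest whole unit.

Initially m₁ = 1 / (0.17) ≈ 5.8824, so M₁ = 5.8824 × 295 = 1735.308 billion.
After the change m₂ = 1 / (0.046) ≈ 21.7391, so M₂ = 21.7391 × 295 = 6413.0345 billion.
ΔM = M₂ − M₁ = 6413.0345 − 1735.308 = 4677.7265 billion.

ƒ4678 billion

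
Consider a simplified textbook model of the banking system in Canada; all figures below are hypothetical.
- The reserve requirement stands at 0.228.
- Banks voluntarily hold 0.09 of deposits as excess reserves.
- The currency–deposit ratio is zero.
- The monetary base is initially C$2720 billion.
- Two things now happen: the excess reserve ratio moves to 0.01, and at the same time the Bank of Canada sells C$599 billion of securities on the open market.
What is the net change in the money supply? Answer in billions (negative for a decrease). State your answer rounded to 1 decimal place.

Before: m₁ = 1 / (0.228 + 0.09) ≈ 3.144654, MB₁ = 2720, so M₁ = 3.144654 × 2720 ≈ 8553.4589 billion.
After: m₂ = 1 / (0.228 + 0.01) ≈ 4.201681, MB₂ = 2720 − 599 = 2121, so M₂ = 4.201681 × 2121 ≈ 8911.7654 billion.
ΔM = M₂ − M₁ = 8911.7654 − 8553.4589 = 358.3065 billion.

C$358.3 billion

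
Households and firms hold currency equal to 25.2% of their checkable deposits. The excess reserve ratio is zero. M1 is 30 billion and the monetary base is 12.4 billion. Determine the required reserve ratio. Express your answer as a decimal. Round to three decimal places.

0.265

Using m = M/MB = 30/12.4 ≈ 2.419355. Since m = (1 + c)/(c + rr + e), the denominator satisfies c + rr + e = (1 + c)/m = (1 + 0.252) / 2.419355 ≈ 0.517493.
With c = 0.252 and e = 0, the required reserve ratio is 0.517493 − 0.252 − 0 = 0.265493.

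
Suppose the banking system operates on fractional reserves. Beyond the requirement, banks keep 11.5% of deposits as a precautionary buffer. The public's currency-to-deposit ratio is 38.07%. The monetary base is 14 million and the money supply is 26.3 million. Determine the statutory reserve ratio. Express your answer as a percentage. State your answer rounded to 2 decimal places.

23.93%

Using m = M/MB = 26.3/14 ≈ 1.878571. Since m = (1 + c)/(c + rr + e), the denominator satisfies c + rr + e = (1 + c)/m = (1 + 0.3807) / 1.878571 ≈ 0.734974.
With c = 0.3807 and e = 0.115, the statutory reserve ratio is 0.734974 − 0.3807 − 0.115 = 0.239274.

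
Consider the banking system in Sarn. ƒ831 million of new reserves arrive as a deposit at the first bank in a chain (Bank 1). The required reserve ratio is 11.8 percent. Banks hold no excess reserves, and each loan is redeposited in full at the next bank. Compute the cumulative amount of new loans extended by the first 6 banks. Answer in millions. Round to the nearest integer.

ƒ3287 million

Bank i lends (1 − rr)^i of the original deposit: Bank 1 lends 831·0.8820 = 732.9420, Bank 2 lends 831·0.8820² ≈ 646.4548, and so on.
Summing a geometric series: total = 831·[0.8820·(1 − 0.8820^6) / (1 − 0.8820)] ≈ 3287.2265 million.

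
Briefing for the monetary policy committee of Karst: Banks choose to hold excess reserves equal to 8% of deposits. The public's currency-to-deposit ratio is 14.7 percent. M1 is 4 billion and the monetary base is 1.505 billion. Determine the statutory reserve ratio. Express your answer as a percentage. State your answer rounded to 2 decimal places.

20.46%

Using m = M/MB = 4/1.505 ≈ 2.657807. Since m = (1 + c)/(c + rr + e), the denominator satisfies c + rr + e = (1 + c)/m = (1 + 0.147) / 2.657807 ≈ 0.431559.
With c = 0.147 and e = 0.08, the statutory reserve ratio is 0.431559 − 0.147 − 0.08 = 0.204559.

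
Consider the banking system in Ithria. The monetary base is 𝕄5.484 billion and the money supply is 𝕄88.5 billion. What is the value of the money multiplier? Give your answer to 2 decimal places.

16.14

The money multiplier is m = M / MB = 88.5 / 5.484 ≈ 16.13786.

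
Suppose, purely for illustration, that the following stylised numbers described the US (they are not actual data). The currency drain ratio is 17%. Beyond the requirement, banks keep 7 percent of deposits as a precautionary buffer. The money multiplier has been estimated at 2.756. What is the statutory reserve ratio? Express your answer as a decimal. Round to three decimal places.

0.185

Using m = 2.756. Since m = (1 + c)/(c + rr + e), the denominator satisfies c + rr + e = (1 + c)/m = (1 + 0.17) / 2.756 ≈ 0.424528.
With c = 0.17 and e = 0.07, the statutory reserve ratio is 0.424528 − 0.17 − 0.07 = 0.184528.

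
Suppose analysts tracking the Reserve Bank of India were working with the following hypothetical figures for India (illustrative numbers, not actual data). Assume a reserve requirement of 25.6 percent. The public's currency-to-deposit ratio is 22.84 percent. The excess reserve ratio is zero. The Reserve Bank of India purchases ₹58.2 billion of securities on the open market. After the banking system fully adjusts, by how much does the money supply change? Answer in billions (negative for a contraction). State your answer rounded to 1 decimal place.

₹147.6 billion

The money multiplier is m = (1 + c) / (rr + c) = (1 + 0.2284) / (0.256 + 0.2284) ≈ 2.5359.
The purchase adds 58.2 billion of base, so ΔM = m × ΔMB = 2.5359 × (+58.2) ≈ 147.5894 billion.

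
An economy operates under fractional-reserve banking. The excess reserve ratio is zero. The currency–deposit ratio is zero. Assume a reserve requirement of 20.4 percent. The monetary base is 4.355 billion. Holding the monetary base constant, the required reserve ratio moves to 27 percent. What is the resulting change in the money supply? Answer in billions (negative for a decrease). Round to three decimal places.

Initially m₁ = 1 / (0.204) ≈ 4.90196, so M₁ = 4.90196 × 4.355 ≈ 21.348 billion.
After the change m₂ = 1 / (0.27) ≈ 3.70370, so M₂ = 3.70370 × 4.355 ≈ 16.1296 billion.
ΔM = M₂ − M₁ = 16.1296 − 21.348 = -5.2184 billion.

-5.218 billion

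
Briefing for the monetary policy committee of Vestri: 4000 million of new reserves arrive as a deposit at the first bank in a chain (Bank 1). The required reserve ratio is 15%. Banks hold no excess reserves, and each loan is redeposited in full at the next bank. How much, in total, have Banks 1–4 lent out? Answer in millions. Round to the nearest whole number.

10835 million

Bank i lends (1 − rr)^i of the original deposit: Bank 1 lends 4000·0.8500 = 3400.0000, Bank 2 lends 4000·0.8500² = 2890.0000, and so on.
Summing a geometric series: total = 4000·[0.8500·(1 − 0.8500^4) / (1 − 0.8500)] = 10834.5250 million.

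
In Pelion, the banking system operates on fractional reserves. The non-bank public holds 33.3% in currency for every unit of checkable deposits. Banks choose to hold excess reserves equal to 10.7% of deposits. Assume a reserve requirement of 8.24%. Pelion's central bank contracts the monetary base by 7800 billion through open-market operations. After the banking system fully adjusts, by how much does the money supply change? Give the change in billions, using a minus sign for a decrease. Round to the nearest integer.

-19903 billion

The money multiplier is m = (1 + c) / (rr + e + c) = (1 + 0.333) / (0.0824 + 0.107 + 0.333) ≈ 2.55168.
The sale removes 7800 billion of base, so ΔM = m × ΔMB = 2.55168 × (−7800) = -19903.104 billion.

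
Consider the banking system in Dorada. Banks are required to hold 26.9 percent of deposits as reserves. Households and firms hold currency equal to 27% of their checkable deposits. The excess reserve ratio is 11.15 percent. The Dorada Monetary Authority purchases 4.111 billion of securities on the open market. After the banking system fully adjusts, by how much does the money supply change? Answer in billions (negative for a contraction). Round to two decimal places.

The money multiplier is m = (1 + c) / (rr + e + c) = (1 + 0.27) / (0.269 + 0.1115 + 0.27) ≈ 1.9523.
The purchase adds 4.111 billion of base, so ΔM = m × ΔMB = 1.9523 × (+4.111) ≈ 8.0259 billion.

8.03 billion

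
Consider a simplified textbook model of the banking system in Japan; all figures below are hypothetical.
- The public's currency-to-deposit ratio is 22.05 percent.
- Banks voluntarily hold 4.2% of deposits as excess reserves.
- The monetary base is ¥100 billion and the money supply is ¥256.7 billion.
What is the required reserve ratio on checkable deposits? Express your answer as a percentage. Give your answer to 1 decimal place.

21.3%

Using m = M/MB = 256.7/100 = 2.567000. Since m = (1 + c)/(c + rr + e), the denominator satisfies c + rr + e = (1 + c)/m = (1 + 0.2205) / 2.567000 ≈ 0.475458.
With c = 0.2205 and e = 0.042, the required reserve ratio on checkable deposits is 0.475458 − 0.2205 − 0.042 = 0.212958.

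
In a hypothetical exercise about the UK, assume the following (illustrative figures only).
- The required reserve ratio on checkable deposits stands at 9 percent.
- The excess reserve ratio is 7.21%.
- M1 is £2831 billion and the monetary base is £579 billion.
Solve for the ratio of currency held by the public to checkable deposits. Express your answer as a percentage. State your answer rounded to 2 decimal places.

5.33%

Using m = M/MB = 2831/579 ≈ 4.889465. From m = (1 + c)/(c + rr + e), rearranging gives 1 + c = m·(c + rr + e), so c·(1 − m) = m·(rr + e) − 1.
Hence c = [m·(rr + e) − 1]/(1 − m) = [4.889465 × (0.09 + 0.0721) − 1] / (1 − 4.889465) ≈ 0.053328.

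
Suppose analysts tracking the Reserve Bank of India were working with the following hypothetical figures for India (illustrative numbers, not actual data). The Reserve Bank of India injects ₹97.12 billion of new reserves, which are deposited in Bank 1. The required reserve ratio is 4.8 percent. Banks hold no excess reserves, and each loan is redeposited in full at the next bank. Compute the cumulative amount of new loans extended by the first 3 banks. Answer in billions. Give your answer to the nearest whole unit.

₹264 billion

Bank i lends (1 − rr)^i of the original deposit: Bank 1 lends 97.12·0.9520 ≈ 92.4582, Bank 2 lends 97.12·0.9520² ≈ 88.0202, and so on.
Summing a geometric series: total = 97.12·[0.9520·(1 − 0.9520^3) / (1 − 0.9520)] ≈ 264.2738 billion.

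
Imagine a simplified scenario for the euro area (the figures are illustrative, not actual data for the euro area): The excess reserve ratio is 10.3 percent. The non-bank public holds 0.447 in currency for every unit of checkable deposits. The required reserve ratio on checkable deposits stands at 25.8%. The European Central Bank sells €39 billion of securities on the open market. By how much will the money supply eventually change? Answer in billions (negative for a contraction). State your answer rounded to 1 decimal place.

The money multiplier is m = (1 + c) / (rr + e + c) = (1 + 0.447) / (0.258 + 0.103 + 0.447) ≈ 1.7908.
The sale removes 39 billion of base, so ΔM = m × ΔMB = 1.7908 × (−39) = -69.8412 billion.

-69.8 billion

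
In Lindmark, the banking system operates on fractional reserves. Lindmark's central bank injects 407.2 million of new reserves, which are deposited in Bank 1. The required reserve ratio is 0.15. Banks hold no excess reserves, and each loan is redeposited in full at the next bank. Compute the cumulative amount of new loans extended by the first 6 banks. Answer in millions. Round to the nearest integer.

1437 million

Bank i lends (1 − rr)^i of the original deposit: Bank 1 lends 407.2·0.8500 = 346.1200, Bank 2 lends 407.2·0.8500² = 294.2020, and so on.
Summing a geometric series: total = 407.2·[0.8500·(1 − 0.8500^6) / (1 − 0.8500)] ≈ 1437.2067 million.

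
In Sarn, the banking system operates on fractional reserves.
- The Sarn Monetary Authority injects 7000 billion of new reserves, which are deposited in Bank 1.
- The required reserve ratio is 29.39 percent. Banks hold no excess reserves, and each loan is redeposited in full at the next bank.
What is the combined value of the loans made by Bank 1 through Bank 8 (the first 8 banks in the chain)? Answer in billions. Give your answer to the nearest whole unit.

Bank i lends (1 − rr)^i of the original deposit: Bank 1 lends 7000·0.7061 = 4942.7000, Bank 2 lends 7000·0.7061² ≈ 3490.0405, and so on.
Summing a geometric series: total = 7000·[0.7061·(1 − 0.7061^8) / (1 − 0.7061)] ≈ 15778.4365 billion.

15778 billion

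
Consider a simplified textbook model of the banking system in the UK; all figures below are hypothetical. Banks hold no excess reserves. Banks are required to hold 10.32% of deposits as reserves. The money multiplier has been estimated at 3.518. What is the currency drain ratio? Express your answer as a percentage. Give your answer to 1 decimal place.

25.3%

Using m = 3.518. From m = (1 + c)/(c + rr + e), rearranging gives 1 + c = m·(c + rr + e), so c·(1 − m) = m·(rr + e) − 1.
Hence c = [m·(rr + e) − 1]/(1 − m) = [3.518 × (0.1032 + 0) − 1] / (1 − 3.518) ≈ 0.252956.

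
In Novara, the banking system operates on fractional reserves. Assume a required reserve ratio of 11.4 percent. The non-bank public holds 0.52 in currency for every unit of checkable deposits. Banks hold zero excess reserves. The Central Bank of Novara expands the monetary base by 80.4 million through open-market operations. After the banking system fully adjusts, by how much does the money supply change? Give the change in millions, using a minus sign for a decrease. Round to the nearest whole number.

193 million

The money multiplier is m = (1 + c) / (rr + c) = (1 + 0.52) / (0.114 + 0.52) ≈ 2.3975.
The purchase adds 80.4 million of base, so ΔM = m × ΔMB = 2.3975 × (+80.4) = 192.759 million.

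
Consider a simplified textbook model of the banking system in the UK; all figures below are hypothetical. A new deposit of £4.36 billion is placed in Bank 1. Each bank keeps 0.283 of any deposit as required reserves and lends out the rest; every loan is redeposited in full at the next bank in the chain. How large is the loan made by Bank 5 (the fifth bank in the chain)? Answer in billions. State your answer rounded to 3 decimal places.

£0.826 billion

Each bank lends a fraction (1 − rr) = 0.7170 of the deposit it receives, so Bank 5 receives 4.36·0.7170^4 and lends 4.36·0.7170^5 ≈ 0.8262 billion.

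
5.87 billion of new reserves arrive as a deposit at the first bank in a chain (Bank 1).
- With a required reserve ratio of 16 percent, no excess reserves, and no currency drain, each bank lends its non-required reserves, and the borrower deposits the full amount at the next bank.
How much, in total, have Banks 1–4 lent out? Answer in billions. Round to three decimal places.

15.474 billion

Bank i lends (1 − rr)^i of the original deposit: Bank 1 lends 5.87·0.8400 = 4.9308, Bank 2 lends 5.87·0.8400² ≈ 4.1419, and so on.
Summing a geometric series: total = 5.87·[0.8400·(1 − 0.8400^4) / (1 − 0.8400)] ≈ 15.4743 billion.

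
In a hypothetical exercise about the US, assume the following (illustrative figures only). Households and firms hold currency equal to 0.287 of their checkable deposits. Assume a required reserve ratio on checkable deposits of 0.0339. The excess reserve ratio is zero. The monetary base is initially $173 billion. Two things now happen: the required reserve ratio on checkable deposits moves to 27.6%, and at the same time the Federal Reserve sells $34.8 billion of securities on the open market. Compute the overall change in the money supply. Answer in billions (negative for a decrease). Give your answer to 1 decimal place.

-377.9 billion

Before: m₁ = (1 + 0.287) / (0.0339 + 0.287) ≈ 4.01060, MB₁ = 173, so M₁ = 4.01060 × 173 = 693.8338 billion.
After: m₂ = (1 + 0.287) / (0.276 + 0.287) ≈ 2.28597, MB₂ = 173 − 34.8 = 138.2, so M₂ = 2.28597 × 138.2 ≈ 315.9211 billion.
ΔM = M₂ − M₁ = 315.9211 − 693.8338 = -377.9127 billion.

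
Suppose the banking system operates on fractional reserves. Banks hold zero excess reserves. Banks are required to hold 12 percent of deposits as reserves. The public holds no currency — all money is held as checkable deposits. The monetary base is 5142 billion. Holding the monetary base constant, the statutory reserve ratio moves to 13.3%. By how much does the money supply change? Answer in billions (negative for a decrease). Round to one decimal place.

-4188.3 billion

Initially m₁ = 1 / (0.12) ≈ 8.333333, so M₁ = 8.333333 × 5142 ≈ 42849.9983 billion.
After the change m₂ = 1 / (0.133) ≈ 7.518797, so M₂ = 7.518797 × 5142 ≈ 38661.6542 billion.
ΔM = M₂ − M₁ = 38661.6542 − 42849.9983 = -4188.3441 billion.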